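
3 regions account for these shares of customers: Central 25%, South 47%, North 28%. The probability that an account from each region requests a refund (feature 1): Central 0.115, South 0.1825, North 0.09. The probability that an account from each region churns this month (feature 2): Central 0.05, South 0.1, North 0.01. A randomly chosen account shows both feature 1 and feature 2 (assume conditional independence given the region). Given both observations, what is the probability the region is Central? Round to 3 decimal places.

Compute prior × likelihood for every hypothesis:
  Central: 0.25 × 0.115 × 0.05 = 0.0014375
  South: 0.47 × 0.1825 × 0.1 = 0.0085775
  North: 0.28 × 0.09 × 0.01 = 0.000252
Normalizing constant = 0.010267.
P(Central | evidence) = 0.0014375 / 0.010267 ≈ 0.140.

0.140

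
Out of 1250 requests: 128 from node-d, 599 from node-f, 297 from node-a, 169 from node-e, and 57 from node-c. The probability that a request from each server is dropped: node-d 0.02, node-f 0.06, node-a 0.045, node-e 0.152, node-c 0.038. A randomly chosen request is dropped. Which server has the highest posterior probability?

node-f

Compute prior × likelihood for every hypothesis:
  node-d: 0.1024 × 0.02 = 0.002048
  node-f: 0.4792 × 0.06 = 0.028752
  node-a: 0.2376 × 0.045 = 0.010692
  node-e: 0.1352 × 0.152 = 0.0205504
  node-c: 0.0456 × 0.038 = 0.0017328
Normalizing constant = 0.0637752.
Largest term belongs to node-f, so node-f is most probable.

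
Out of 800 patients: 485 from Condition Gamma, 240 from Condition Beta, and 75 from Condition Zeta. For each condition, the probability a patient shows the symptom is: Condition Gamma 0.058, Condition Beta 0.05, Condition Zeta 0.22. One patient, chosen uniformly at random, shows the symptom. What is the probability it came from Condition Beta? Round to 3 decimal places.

0.212

By Bayes' rule, posterior ∝ prior × likelihood:
  Condition Gamma: 0.60625 × 0.058 = 0.0351625
  Condition Beta: 0.3 × 0.05 = 0.015
  Condition Zeta: 0.09375 × 0.22 = 0.020625
Normalizing constant = 0.0707875.
P(Condition Beta | evidence) = 0.015 / 0.0707875 ≈ 0.212.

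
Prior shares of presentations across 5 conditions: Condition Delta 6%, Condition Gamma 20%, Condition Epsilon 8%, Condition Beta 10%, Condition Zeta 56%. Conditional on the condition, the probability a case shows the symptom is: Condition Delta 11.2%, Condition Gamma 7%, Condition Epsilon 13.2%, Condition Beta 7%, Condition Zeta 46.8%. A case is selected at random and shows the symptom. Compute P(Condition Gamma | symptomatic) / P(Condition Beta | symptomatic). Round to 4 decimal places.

Unnormalized posteriors (prior × likelihood):
  Condition Delta: 0.06 × 0.112 = 0.00672
  Condition Gamma: 0.2 × 0.07 = 0.014
  Condition Epsilon: 0.08 × 0.132 = 0.01056
  Condition Beta: 0.1 × 0.07 = 0.007
  Condition Zeta: 0.56 × 0.468 = 0.26208
Normalizing constant = 0.30036.
The ratio is 0.014 / 0.007 (the normalizer cancels) = 2.0000.

2.0000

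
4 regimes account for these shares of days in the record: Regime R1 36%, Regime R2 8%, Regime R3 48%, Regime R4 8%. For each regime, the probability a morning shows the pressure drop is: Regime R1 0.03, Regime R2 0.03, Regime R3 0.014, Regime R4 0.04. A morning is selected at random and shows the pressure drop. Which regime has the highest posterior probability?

Regime R1

By Bayes' rule, posterior ∝ prior × likelihood:
  Regime R1: 0.36 × 0.03 = 0.0108
  Regime R2: 0.08 × 0.03 = 0.0024
  Regime R3: 0.48 × 0.014 = 0.00672
  Regime R4: 0.08 × 0.04 = 0.0032
Normalizing constant = 0.02312.
Largest term belongs to Regime R1, so Regime R1 is most probable.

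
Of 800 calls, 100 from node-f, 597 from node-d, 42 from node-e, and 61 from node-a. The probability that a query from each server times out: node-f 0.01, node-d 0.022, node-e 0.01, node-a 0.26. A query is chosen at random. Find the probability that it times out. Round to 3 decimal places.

0.038

Compute prior × likelihood for every hypothesis:
  node-f: 0.125 × 0.01 = 0.00125
  node-d: 0.74625 × 0.022 = 0.0164175
  node-e: 0.0525 × 0.01 = 0.000525
  node-a: 0.07625 × 0.26 = 0.019825
P(timeout) = 0.00125 + 0.0164175 + 0.000525 + 0.019825 = 0.0380175 → 0.038.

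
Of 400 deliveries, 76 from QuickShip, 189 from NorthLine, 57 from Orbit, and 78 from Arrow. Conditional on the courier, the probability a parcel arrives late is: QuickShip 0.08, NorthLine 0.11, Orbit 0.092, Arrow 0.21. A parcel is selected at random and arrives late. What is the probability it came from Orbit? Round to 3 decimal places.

0.108

By Bayes' rule, posterior ∝ prior × likelihood:
  QuickShip: 0.19 × 0.08 = 0.0152
  NorthLine: 0.4725 × 0.11 = 0.051975
  Orbit: 0.1425 × 0.092 = 0.01311
  Arrow: 0.195 × 0.21 = 0.04095
Total = 0.121235.
P(Orbit | evidence) = 0.01311 / 0.121235 ≈ 0.108.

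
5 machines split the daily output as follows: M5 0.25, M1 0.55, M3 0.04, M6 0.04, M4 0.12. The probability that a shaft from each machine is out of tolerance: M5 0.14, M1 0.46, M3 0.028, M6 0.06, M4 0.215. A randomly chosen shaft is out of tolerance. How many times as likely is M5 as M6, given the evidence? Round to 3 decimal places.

14.583

Prior × likelihood for each hypothesis:
  M5: 0.25 × 0.14 = 0.035
  M1: 0.55 × 0.46 = 0.253
  M3: 0.04 × 0.028 = 0.00112
  M6: 0.04 × 0.06 = 0.0024
  M4: 0.12 × 0.215 = 0.0258
Normalizing constant = 0.31732.
The ratio is 0.035 / 0.0024 (the normalizer cancels) = 14.583.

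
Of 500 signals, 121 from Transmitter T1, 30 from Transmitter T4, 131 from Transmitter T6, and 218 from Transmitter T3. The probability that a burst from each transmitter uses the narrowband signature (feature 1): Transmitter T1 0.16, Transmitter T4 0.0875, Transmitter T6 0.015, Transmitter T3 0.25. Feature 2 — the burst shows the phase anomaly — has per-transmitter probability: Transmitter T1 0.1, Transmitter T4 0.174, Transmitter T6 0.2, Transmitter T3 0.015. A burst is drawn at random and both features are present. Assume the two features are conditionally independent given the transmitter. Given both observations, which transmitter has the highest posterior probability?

Prior × likelihood for each hypothesis:
  Transmitter T1: 0.242 × 0.16 × 0.1 = 0.003872
  Transmitter T4: 0.06 × 0.0875 × 0.174 = 0.0009135
  Transmitter T6: 0.262 × 0.015 × 0.2 = 0.000786
  Transmitter T3: 0.436 × 0.25 × 0.015 = 0.001635
Normalizing constant = 0.0072065.
Largest term belongs to Transmitter T1, so Transmitter T1 is most probable.

Transmitter T1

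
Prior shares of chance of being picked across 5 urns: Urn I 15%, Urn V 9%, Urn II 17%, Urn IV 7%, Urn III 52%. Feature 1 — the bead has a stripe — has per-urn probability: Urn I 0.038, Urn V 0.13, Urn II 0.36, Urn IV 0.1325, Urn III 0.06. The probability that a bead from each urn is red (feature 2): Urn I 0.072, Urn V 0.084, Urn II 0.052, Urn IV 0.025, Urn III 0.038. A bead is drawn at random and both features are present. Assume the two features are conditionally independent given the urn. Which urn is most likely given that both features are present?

Urn II

Prior × likelihood for each hypothesis:
  Urn I: 0.15 × 0.038 × 0.072 = 0.0004104
  Urn V: 0.09 × 0.13 × 0.084 = 0.0009828
  Urn II: 0.17 × 0.36 × 0.052 = 0.0031824
  Urn IV: 0.07 × 0.1325 × 0.025 = 0.000231875
  Urn III: 0.52 × 0.06 × 0.038 = 0.0011856
Normalizing constant = 0.005993075.
Largest term belongs to Urn II, so Urn II is most probable.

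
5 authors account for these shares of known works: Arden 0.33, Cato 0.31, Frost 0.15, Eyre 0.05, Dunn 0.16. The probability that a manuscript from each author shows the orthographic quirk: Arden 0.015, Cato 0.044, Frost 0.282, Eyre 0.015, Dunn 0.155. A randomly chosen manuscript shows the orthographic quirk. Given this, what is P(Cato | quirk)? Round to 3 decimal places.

0.158

Compute prior × likelihood for every hypothesis:
  Arden: 0.33 × 0.015 = 0.00495
  Cato: 0.31 × 0.044 = 0.01364
  Frost: 0.15 × 0.282 = 0.0423
  Eyre: 0.05 × 0.015 = 0.00075
  Dunn: 0.16 × 0.155 = 0.0248
Sum = 0.08644.
P(Cato | evidence) = 0.01364 / 0.08644 ≈ 0.158.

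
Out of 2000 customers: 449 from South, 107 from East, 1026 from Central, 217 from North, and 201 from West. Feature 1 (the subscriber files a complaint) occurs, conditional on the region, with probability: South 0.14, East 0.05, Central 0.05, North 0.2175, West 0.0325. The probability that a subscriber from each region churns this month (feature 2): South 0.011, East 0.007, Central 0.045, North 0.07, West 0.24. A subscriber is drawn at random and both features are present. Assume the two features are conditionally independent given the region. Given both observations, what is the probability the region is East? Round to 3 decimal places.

0.005

Compute prior × likelihood for every hypothesis:
  South: 0.2245 × 0.14 × 0.011 = 0.00034573
  East: 0.0535 × 0.05 × 0.007 = 0.000018725
  Central: 0.513 × 0.05 × 0.045 = 0.00115425
  North: 0.1085 × 0.2175 × 0.07 = 0.0016519125
  West: 0.1005 × 0.0325 × 0.24 = 0.0007839
Normalizing constant = 0.0039545175.
P(East | evidence) = 0.000018725 / 0.0039545175 ≈ 0.005.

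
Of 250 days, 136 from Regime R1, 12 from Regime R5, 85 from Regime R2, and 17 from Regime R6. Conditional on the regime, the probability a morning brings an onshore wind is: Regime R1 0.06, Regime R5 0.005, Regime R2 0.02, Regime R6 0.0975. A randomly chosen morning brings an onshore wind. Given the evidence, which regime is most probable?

By Bayes' rule, posterior ∝ prior × likelihood:
  Regime R1: 0.544 × 0.06 = 0.03264
  Regime R5: 0.048 × 0.005 = 0.00024
  Regime R2: 0.34 × 0.02 = 0.0068
  Regime R6: 0.068 × 0.0975 = 0.00663
Total = 0.04631.
Largest term belongs to Regime R1, so Regime R1 is most probable.

Regime R1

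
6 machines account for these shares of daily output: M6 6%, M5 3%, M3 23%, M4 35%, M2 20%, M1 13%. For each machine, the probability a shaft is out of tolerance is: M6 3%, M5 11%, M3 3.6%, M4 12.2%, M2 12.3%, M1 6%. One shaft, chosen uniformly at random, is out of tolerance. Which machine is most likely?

Unnormalized posteriors (prior × likelihood):
  M6: 0.06 × 0.03 = 0.0018
  M5: 0.03 × 0.11 = 0.0033
  M3: 0.23 × 0.036 = 0.00828
  M4: 0.35 × 0.122 = 0.0427
  M2: 0.2 × 0.123 = 0.0246
  M1: 0.13 × 0.06 = 0.0078
Total = 0.08848.
Largest term belongs to M4, so M4 is most probable.

M4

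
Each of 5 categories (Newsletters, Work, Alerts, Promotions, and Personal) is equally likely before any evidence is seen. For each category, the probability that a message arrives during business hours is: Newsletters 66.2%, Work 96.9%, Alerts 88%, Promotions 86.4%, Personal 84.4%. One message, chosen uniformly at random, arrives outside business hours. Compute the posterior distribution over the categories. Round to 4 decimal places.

Taking complements, P(off-hours | each) = Newsletters 0.338, Work 0.031, Alerts 0.12, Promotions 0.136, Personal 0.156.
Since the prior is uniform, the posterior is proportional to the likelihood:
  Newsletters: 0.338
  Work: 0.031
  Alerts: 0.12
  Promotions: 0.136
  Personal: 0.156
Normalizing constant = 0.781.
P(Newsletters | off-hours) = 0.338/0.781 ≈ 0.4328
P(Work | off-hours) = 0.031/0.781 ≈ 0.0397
P(Alerts | off-hours) = 0.12/0.781 ≈ 0.1536
P(Promotions | off-hours) = 0.136/0.781 ≈ 0.1741
P(Personal | off-hours) = 0.156/0.781 ≈ 0.1997
(Check: 0.4328+0.0397+0.1536+0.1741+0.1997 = 0.9999.)

Newsletters 0.4328, Work 0.0397, Alerts 0.1536, Promotions 0.1741, Personal 0.1997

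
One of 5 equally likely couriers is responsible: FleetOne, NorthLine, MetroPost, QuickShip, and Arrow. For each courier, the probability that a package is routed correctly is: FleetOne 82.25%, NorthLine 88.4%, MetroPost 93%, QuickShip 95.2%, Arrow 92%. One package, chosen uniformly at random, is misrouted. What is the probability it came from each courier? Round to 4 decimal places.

Taking complements, P(misrouted | each) = FleetOne 0.1775, NorthLine 0.116, MetroPost 0.07, QuickShip 0.048, Arrow 0.08.
With a uniform prior (1/5 each), posterior ∝ likelihood:
  FleetOne: 0.1775
  NorthLine: 0.116
  MetroPost: 0.07
  QuickShip: 0.048
  Arrow: 0.08
Sum = 0.4915.
P(FleetOne | misrouted) = 0.1775/0.4915 ≈ 0.3611
P(NorthLine | misrouted) = 0.116/0.4915 ≈ 0.2360
P(MetroPost | misrouted) = 0.07/0.4915 ≈ 0.1424
P(QuickShip | misrouted) = 0.048/0.4915 ≈ 0.0977
P(Arrow | misrouted) = 0.08/0.4915 ≈ 0.1628
(Check: 0.3611+0.2360+0.1424+0.0977+0.1628 = 1.0000.)

FleetOne 0.3611, NorthLine 0.2360, MetroPost 0.1424, QuickShip 0.0977, Arrow 0.1628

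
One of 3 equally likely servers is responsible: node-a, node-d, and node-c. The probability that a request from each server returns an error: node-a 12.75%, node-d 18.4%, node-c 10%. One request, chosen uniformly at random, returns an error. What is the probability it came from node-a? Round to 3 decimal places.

With a uniform prior (1/3 each), posterior ∝ likelihood:
  node-a: 0.1275
  node-d: 0.184
  node-c: 0.1
Normalizing constant = 0.4115.
P(node-a | evidence) = 0.1275 / 0.4115 ≈ 0.310.

0.310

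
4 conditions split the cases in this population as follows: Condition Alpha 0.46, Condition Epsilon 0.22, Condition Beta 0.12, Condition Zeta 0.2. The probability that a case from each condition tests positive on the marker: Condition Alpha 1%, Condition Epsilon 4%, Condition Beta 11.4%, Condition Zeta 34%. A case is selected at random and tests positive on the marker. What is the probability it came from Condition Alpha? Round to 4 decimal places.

Compute prior × likelihood for every hypothesis:
  Condition Alpha: 0.46 × 0.01 = 0.0046
  Condition Epsilon: 0.22 × 0.04 = 0.0088
  Condition Beta: 0.12 × 0.114 = 0.01368
  Condition Zeta: 0.2 × 0.34 = 0.068
Sum = 0.09508.
P(Condition Alpha | evidence) = 0.0046 / 0.09508 ≈ 0.0484.

0.0484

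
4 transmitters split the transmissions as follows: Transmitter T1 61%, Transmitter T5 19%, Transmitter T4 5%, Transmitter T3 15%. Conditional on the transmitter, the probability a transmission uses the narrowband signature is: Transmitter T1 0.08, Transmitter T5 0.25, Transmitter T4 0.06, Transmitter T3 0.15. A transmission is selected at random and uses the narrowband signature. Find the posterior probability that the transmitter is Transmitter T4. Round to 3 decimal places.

Prior × likelihood for each hypothesis:
  Transmitter T1: 0.61 × 0.08 = 0.0488
  Transmitter T5: 0.19 × 0.25 = 0.0475
  Transmitter T4: 0.05 × 0.06 = 0.003
  Transmitter T3: 0.15 × 0.15 = 0.0225
Total = 0.1218.
P(Transmitter T4 | evidence) = 0.003 / 0.1218 ≈ 0.025.

0.025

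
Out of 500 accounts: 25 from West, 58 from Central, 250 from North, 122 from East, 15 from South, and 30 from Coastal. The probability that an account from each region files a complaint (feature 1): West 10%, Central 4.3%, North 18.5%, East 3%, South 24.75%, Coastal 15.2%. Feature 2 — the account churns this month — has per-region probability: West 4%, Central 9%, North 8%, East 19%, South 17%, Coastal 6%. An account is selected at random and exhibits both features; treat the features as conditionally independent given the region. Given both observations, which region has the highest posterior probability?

North

Unnormalized posteriors (prior × likelihood):
  West: 0.05 × 0.1 × 0.04 = 0.0002
  Central: 0.116 × 0.043 × 0.09 = 0.00044892
  North: 0.5 × 0.185 × 0.08 = 0.0074
  East: 0.244 × 0.03 × 0.19 = 0.0013908
  South: 0.03 × 0.2475 × 0.17 = 0.00126225
  Coastal: 0.06 × 0.152 × 0.06 = 0.0005472
Normalizing constant = 0.01124917.
Largest term belongs to North, so North is most probable.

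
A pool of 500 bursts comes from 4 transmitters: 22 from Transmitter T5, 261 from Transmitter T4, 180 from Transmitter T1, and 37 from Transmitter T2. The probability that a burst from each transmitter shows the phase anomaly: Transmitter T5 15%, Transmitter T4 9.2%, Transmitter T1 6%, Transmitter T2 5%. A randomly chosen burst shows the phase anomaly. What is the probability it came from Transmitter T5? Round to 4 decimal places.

0.0826

Prior × likelihood for each hypothesis:
  Transmitter T5: 0.044 × 0.15 = 0.0066
  Transmitter T4: 0.522 × 0.092 = 0.048024
  Transmitter T1: 0.36 × 0.06 = 0.0216
  Transmitter T2: 0.074 × 0.05 = 0.0037
Normalizing constant = 0.079924.
P(Transmitter T5 | evidence) = 0.0066 / 0.079924 ≈ 0.0826.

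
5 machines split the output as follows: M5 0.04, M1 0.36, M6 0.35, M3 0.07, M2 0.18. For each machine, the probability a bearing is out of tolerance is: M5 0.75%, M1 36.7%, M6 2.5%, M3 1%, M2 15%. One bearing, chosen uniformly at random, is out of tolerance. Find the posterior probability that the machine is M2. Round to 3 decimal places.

Prior × likelihood for each hypothesis:
  M5: 0.04 × 0.0075 = 0.0003
  M1: 0.36 × 0.367 = 0.13212
  M6: 0.35 × 0.025 = 0.00875
  M3: 0.07 × 0.01 = 0.0007
  M2: 0.18 × 0.15 = 0.027
Normalizing constant = 0.16887.
P(M2 | evidence) = 0.027 / 0.16887 ≈ 0.160.

0.160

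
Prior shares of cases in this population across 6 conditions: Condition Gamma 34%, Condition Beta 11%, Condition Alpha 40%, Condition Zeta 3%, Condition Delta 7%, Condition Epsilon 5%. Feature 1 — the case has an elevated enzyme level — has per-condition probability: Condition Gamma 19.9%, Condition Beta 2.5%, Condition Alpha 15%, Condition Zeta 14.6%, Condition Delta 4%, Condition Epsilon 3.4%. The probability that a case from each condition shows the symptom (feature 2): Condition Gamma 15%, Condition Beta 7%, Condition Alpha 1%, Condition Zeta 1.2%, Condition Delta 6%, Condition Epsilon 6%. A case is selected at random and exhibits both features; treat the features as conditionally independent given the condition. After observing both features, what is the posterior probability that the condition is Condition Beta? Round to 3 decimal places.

0.017

Unnormalized posteriors (prior × likelihood):
  Condition Gamma: 0.34 × 0.199 × 0.15 = 0.010149
  Condition Beta: 0.11 × 0.025 × 0.07 = 0.0001925
  Condition Alpha: 0.4 × 0.15 × 0.01 = 0.0006
  Condition Zeta: 0.03 × 0.146 × 0.012 = 0.00005256
  Condition Delta: 0.07 × 0.04 × 0.06 = 0.000168
  Condition Epsilon: 0.05 × 0.034 × 0.06 = 0.000102
Normalizing constant = 0.01126406.
P(Condition Beta | evidence) = 0.0001925 / 0.01126406 ≈ 0.017.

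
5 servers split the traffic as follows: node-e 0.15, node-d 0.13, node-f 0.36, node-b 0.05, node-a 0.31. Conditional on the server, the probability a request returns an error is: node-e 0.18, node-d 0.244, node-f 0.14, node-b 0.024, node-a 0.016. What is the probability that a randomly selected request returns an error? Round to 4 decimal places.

0.1153

Unnormalized posteriors (prior × likelihood):
  node-e: 0.15 × 0.18 = 0.027
  node-d: 0.13 × 0.244 = 0.03172
  node-f: 0.36 × 0.14 = 0.0504
  node-b: 0.05 × 0.024 = 0.0012
  node-a: 0.31 × 0.016 = 0.00496
P(error) = 0.027 + 0.03172 + 0.0504 + 0.0012 + 0.00496 = 0.11528 → 0.1153.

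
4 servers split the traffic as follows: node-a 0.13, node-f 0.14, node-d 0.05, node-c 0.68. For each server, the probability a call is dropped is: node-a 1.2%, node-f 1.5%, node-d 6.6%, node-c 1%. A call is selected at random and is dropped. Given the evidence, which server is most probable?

node-c

Prior × likelihood for each hypothesis:
  node-a: 0.13 × 0.012 = 0.00156
  node-f: 0.14 × 0.015 = 0.0021
  node-d: 0.05 × 0.066 = 0.0033
  node-c: 0.68 × 0.01 = 0.0068
Normalizing constant = 0.01376.
Largest term belongs to node-c, so node-c is most probable.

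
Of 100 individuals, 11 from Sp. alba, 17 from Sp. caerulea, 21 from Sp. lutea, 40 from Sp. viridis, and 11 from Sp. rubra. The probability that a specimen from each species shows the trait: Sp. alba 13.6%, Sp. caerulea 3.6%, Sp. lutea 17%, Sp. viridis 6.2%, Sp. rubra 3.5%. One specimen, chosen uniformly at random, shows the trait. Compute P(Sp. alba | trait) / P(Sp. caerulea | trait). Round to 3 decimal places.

2.444

Unnormalized posteriors (prior × likelihood):
  Sp. alba: 0.11 × 0.136 = 0.01496
  Sp. caerulea: 0.17 × 0.036 = 0.00612
  Sp. lutea: 0.21 × 0.17 = 0.0357
  Sp. viridis: 0.4 × 0.062 = 0.0248
  Sp. rubra: 0.11 × 0.035 = 0.00385
Normalizing constant = 0.08543.
The ratio is 0.01496 / 0.00612 (the normalizer cancels) = 2.444.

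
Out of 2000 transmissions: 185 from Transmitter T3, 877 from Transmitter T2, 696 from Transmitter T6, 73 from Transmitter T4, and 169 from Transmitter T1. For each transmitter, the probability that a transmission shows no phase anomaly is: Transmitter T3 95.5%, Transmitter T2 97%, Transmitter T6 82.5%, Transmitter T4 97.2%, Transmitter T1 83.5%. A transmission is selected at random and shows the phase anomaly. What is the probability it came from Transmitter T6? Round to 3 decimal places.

0.654

Taking complements, P(anomaly | each) = Transmitter T3 0.045, Transmitter T2 0.03, Transmitter T6 0.175, Transmitter T4 0.028, Transmitter T1 0.165.
Unnormalized posteriors (prior × likelihood):
  Transmitter T3: 0.0925 × 0.045 = 0.0041625
  Transmitter T2: 0.4385 × 0.03 = 0.013155
  Transmitter T6: 0.348 × 0.175 = 0.0609
  Transmitter T4: 0.0365 × 0.028 = 0.001022
  Transmitter T1: 0.0845 × 0.165 = 0.0139425
Sum = 0.093182.
P(Transmitter T6 | evidence) = 0.0609 / 0.093182 ≈ 0.654.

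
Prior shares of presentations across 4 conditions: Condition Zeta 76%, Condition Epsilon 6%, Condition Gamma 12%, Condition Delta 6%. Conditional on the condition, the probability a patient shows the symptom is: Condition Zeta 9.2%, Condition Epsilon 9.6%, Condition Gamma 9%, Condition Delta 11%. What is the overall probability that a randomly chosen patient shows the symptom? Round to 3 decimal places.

0.093

By Bayes' rule, posterior ∝ prior × likelihood:
  Condition Zeta: 0.76 × 0.092 = 0.06992
  Condition Epsilon: 0.06 × 0.096 = 0.00576
  Condition Gamma: 0.12 × 0.09 = 0.0108
  Condition Delta: 0.06 × 0.11 = 0.0066
P(symptomatic) = 0.06992 + 0.00576 + 0.0108 + 0.0066 = 0.09308 → 0.093.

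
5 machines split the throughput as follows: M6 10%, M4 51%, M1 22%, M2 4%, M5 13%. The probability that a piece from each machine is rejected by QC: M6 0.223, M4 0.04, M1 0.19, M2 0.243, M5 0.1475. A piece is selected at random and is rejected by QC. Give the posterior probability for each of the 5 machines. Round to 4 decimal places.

Unnormalized posteriors (prior × likelihood):
  M6: 0.1 × 0.223 = 0.0223
  M4: 0.51 × 0.04 = 0.0204
  M1: 0.22 × 0.19 = 0.0418
  M2: 0.04 × 0.243 = 0.00972
  M5: 0.13 × 0.1475 = 0.019175
Normalizing constant = 0.113395.
P(M6 | rejected) = 0.0223/0.113395 ≈ 0.1967
P(M4 | rejected) = 0.0204/0.113395 ≈ 0.1799
P(M1 | rejected) = 0.0418/0.113395 ≈ 0.3686
P(M2 | rejected) = 0.00972/0.113395 ≈ 0.0857
P(M5 | rejected) = 0.019175/0.113395 ≈ 0.1691

M6 0.1967, M4 0.1799, M1 0.3686, M2 0.0857, M5 0.1691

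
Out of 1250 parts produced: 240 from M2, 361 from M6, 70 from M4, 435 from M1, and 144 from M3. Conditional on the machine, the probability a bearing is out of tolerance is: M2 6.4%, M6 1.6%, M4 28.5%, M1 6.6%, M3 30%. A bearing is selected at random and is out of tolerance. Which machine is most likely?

Compute prior × likelihood for every hypothesis:
  M2: 0.192 × 0.064 = 0.012288
  M6: 0.2888 × 0.016 = 0.0046208
  M4: 0.056 × 0.285 = 0.01596
  M1: 0.348 × 0.066 = 0.022968
  M3: 0.1152 × 0.3 = 0.03456
Sum = 0.0903968.
Largest term belongs to M3, so M3 is most probable.

M3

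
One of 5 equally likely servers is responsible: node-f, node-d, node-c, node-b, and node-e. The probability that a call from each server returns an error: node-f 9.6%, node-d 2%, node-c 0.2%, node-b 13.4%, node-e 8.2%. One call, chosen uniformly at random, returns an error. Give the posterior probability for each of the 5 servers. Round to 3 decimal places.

Since the prior is uniform, the posterior is proportional to the likelihood:
  node-f: 0.096
  node-d: 0.02
  node-c: 0.002
  node-b: 0.134
  node-e: 0.082
Sum = 0.334.
P(node-f | error) = 0.096/0.334 ≈ 0.287
P(node-d | error) = 0.02/0.334 ≈ 0.060
P(node-c | error) = 0.002/0.334 ≈ 0.006
P(node-b | error) = 0.134/0.334 ≈ 0.401
P(node-e | error) = 0.082/0.334 ≈ 0.246

node-f 0.287, node-d 0.060, node-c 0.006, node-b 0.401, node-e 0.246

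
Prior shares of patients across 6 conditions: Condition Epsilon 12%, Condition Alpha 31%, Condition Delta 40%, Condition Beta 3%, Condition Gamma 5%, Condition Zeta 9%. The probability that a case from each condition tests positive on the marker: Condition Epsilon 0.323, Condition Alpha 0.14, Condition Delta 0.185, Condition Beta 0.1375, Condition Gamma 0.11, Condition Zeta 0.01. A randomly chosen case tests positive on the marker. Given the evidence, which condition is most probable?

Prior × likelihood for each hypothesis:
  Condition Epsilon: 0.12 × 0.323 = 0.03876
  Condition Alpha: 0.31 × 0.14 = 0.0434
  Condition Delta: 0.4 × 0.185 = 0.074
  Condition Beta: 0.03 × 0.1375 = 0.004125
  Condition Gamma: 0.05 × 0.11 = 0.0055
  Condition Zeta: 0.09 × 0.01 = 0.0009
Normalizing constant = 0.166685.
Largest term belongs to Condition Delta, so Condition Delta is most probable.

Condition Delta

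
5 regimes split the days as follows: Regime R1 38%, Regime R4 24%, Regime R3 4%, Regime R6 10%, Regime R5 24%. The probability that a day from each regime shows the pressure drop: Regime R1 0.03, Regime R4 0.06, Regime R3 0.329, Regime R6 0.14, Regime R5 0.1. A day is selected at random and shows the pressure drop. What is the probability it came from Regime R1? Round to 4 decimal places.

0.1481

Unnormalized posteriors (prior × likelihood):
  Regime R1: 0.38 × 0.03 = 0.0114
  Regime R4: 0.24 × 0.06 = 0.0144
  Regime R3: 0.04 × 0.329 = 0.01316
  Regime R6: 0.1 × 0.14 = 0.014
  Regime R5: 0.24 × 0.1 = 0.024
Normalizing constant = 0.07696.
P(Regime R1 | evidence) = 0.0114 / 0.07696 ≈ 0.1481.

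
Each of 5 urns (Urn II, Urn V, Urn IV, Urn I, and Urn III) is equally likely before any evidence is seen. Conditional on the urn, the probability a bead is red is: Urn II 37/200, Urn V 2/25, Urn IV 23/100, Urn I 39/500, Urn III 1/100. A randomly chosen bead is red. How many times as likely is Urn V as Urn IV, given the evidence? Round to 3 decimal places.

0.348

Since the prior is uniform, the posterior is proportional to the likelihood:
  Urn II: 0.185
  Urn V: 0.08
  Urn IV: 0.23
  Urn I: 0.078
  Urn III: 0.01
Normalizing constant = 0.583.
The ratio is 0.08 / 0.23 (the normalizer cancels) = 0.348.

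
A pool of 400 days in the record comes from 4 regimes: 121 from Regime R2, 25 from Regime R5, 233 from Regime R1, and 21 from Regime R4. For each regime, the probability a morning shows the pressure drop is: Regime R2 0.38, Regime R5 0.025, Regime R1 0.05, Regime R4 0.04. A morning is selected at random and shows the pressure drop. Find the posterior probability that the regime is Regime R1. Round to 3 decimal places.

0.197

By Bayes' rule, posterior ∝ prior × likelihood:
  Regime R2: 0.3025 × 0.38 = 0.11495
  Regime R5: 0.0625 × 0.025 = 0.0015625
  Regime R1: 0.5825 × 0.05 = 0.029125
  Regime R4: 0.0525 × 0.04 = 0.0021
Normalizing constant = 0.1477375.
P(Regime R1 | evidence) = 0.029125 / 0.1477375 ≈ 0.197.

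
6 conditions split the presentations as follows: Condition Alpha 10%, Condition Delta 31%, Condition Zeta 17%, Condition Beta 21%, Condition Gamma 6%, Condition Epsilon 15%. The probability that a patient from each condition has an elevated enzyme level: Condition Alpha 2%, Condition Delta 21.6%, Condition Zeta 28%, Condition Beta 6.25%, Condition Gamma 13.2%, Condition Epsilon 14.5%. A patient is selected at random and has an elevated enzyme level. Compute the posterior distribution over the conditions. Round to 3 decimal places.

Unnormalized posteriors (prior × likelihood):
  Condition Alpha: 0.1 × 0.02 = 0.002
  Condition Delta: 0.31 × 0.216 = 0.06696
  Condition Zeta: 0.17 × 0.28 = 0.0476
  Condition Beta: 0.21 × 0.0625 = 0.013125
  Condition Gamma: 0.06 × 0.132 = 0.00792
  Condition Epsilon: 0.15 × 0.145 = 0.02175
Sum = 0.159355.
P(Condition Alpha | elevated) = 0.002/0.159355 ≈ 0.013
P(Condition Delta | elevated) = 0.06696/0.159355 ≈ 0.420
P(Condition Zeta | elevated) = 0.0476/0.159355 ≈ 0.299
P(Condition Beta | elevated) = 0.013125/0.159355 ≈ 0.082
P(Condition Gamma | elevated) = 0.00792/0.159355 ≈ 0.050
P(Condition Epsilon | elevated) = 0.02175/0.159355 ≈ 0.136
(Check: 0.013+0.420+0.299+0.082+0.050+0.136 = 1.000.)

Condition Alpha 0.013, Condition Delta 0.420, Condition Zeta 0.299, Condition Beta 0.082, Condition Gamma 0.050, Condition Epsilon 0.136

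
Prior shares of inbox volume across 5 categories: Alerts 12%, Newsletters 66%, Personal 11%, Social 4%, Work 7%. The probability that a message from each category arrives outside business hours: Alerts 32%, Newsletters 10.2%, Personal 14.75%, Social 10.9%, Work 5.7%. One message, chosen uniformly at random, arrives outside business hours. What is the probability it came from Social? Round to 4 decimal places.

0.0335

Prior × likelihood for each hypothesis:
  Alerts: 0.12 × 0.32 = 0.0384
  Newsletters: 0.66 × 0.102 = 0.06732
  Personal: 0.11 × 0.1475 = 0.016225
  Social: 0.04 × 0.109 = 0.00436
  Work: 0.07 × 0.057 = 0.00399
Normalizing constant = 0.130295.
P(Social | evidence) = 0.00436 / 0.130295 ≈ 0.0335.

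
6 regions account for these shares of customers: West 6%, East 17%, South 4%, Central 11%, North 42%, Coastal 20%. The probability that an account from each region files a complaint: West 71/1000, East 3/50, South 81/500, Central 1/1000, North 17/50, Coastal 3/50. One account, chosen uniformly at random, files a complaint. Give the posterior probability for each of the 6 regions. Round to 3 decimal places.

Unnormalized posteriors (prior × likelihood):
  West: 0.06 × 0.071 = 0.00426
  East: 0.17 × 0.06 = 0.0102
  South: 0.04 × 0.162 = 0.00648
  Central: 0.11 × 0.001 = 0.00011
  North: 0.42 × 0.34 = 0.1428
  Coastal: 0.2 × 0.06 = 0.012
Total = 0.17585.
P(West | complaint) = 0.00426/0.17585 ≈ 0.024
P(East | complaint) = 0.0102/0.17585 ≈ 0.058
P(South | complaint) = 0.00648/0.17585 ≈ 0.037
P(Central | complaint) = 0.00011/0.17585 ≈ 0.001
P(North | complaint) = 0.1428/0.17585 ≈ 0.812
P(Coastal | complaint) = 0.012/0.17585 ≈ 0.068

West 0.024, East 0.058, South 0.037, Central 0.001, North 0.812, Coastal 0.068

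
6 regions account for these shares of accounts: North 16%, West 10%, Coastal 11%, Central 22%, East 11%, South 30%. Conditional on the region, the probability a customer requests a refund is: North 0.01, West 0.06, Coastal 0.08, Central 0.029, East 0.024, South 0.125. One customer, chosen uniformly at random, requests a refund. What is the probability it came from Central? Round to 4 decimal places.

Unnormalized posteriors (prior × likelihood):
  North: 0.16 × 0.01 = 0.0016
  West: 0.1 × 0.06 = 0.006
  Coastal: 0.11 × 0.08 = 0.0088
  Central: 0.22 × 0.029 = 0.00638
  East: 0.11 × 0.024 = 0.00264
  South: 0.3 × 0.125 = 0.0375
Sum = 0.06292.
P(Central | evidence) = 0.00638 / 0.06292 ≈ 0.1014.

0.1014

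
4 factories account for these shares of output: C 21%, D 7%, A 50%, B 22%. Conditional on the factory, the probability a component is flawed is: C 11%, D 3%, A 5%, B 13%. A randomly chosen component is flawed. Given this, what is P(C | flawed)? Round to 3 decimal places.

0.293

Prior × likelihood for each hypothesis:
  C: 0.21 × 0.11 = 0.0231
  D: 0.07 × 0.03 = 0.0021
  A: 0.5 × 0.05 = 0.025
  B: 0.22 × 0.13 = 0.0286
Total = 0.0788.
P(C | evidence) = 0.0231 / 0.0788 ≈ 0.293.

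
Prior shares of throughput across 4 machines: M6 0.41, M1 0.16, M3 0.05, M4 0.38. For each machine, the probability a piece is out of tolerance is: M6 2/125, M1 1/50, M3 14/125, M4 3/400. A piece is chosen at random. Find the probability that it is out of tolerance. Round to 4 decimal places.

0.0182

Unnormalized posteriors (prior × likelihood):
  M6: 0.41 × 0.016 = 0.00656
  M1: 0.16 × 0.02 = 0.0032
  M3: 0.05 × 0.112 = 0.0056
  M4: 0.38 × 0.0075 = 0.00285
P(oversize) = 0.00656 + 0.0032 + 0.0056 + 0.00285 = 0.01821 → 0.0182.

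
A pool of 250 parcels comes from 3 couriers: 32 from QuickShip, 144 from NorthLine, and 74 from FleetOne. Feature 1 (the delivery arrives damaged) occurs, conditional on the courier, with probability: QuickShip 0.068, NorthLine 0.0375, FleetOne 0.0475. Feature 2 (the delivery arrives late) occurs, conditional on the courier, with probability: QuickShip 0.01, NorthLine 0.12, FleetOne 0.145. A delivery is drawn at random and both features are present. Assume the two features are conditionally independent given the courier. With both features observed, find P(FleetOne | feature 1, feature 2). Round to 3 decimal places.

Unnormalized posteriors (prior × likelihood):
  QuickShip: 0.128 × 0.068 × 0.01 = 0.00008704
  NorthLine: 0.576 × 0.0375 × 0.12 = 0.002592
  FleetOne: 0.296 × 0.0475 × 0.145 = 0.0020387
Sum = 0.00471774.
P(FleetOne | evidence) = 0.0020387 / 0.00471774 ≈ 0.432.

0.432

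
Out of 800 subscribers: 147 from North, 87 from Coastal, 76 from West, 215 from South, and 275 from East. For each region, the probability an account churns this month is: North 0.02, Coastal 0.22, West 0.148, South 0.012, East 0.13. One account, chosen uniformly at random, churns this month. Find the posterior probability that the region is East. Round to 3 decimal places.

0.499

Unnormalized posteriors (prior × likelihood):
  North: 0.18375 × 0.02 = 0.003675
  Coastal: 0.10875 × 0.22 = 0.023925
  West: 0.095 × 0.148 = 0.01406
  South: 0.26875 × 0.012 = 0.003225
  East: 0.34375 × 0.13 = 0.0446875
Sum = 0.0895725.
P(East | evidence) = 0.0446875 / 0.0895725 ≈ 0.499.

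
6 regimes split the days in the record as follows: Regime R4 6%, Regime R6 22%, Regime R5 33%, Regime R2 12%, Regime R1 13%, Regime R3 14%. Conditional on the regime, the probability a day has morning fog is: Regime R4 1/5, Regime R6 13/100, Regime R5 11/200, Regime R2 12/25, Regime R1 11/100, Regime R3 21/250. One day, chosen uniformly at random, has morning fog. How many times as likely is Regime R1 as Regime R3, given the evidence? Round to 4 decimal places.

1.2160

Unnormalized posteriors (prior × likelihood):
  Regime R4: 0.06 × 0.2 = 0.012
  Regime R6: 0.22 × 0.13 = 0.0286
  Regime R5: 0.33 × 0.055 = 0.01815
  Regime R2: 0.12 × 0.48 = 0.0576
  Regime R1: 0.13 × 0.11 = 0.0143
  Regime R3: 0.14 × 0.084 = 0.01176
Sum = 0.14241.
The ratio is 0.0143 / 0.01176 (the normalizer cancels) = 1.2160.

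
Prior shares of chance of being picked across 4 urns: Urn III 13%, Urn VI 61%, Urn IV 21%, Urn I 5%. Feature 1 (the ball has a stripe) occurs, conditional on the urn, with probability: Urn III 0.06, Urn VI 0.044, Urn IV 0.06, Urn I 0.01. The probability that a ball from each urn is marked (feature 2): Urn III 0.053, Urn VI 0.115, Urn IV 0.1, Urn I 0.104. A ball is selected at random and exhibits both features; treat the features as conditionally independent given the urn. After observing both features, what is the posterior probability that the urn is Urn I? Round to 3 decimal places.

Prior × likelihood for each hypothesis:
  Urn III: 0.13 × 0.06 × 0.053 = 0.0004134
  Urn VI: 0.61 × 0.044 × 0.115 = 0.0030866
  Urn IV: 0.21 × 0.06 × 0.1 = 0.00126
  Urn I: 0.05 × 0.01 × 0.104 = 0.000052
Sum = 0.004812.
P(Urn I | evidence) = 0.000052 / 0.004812 ≈ 0.011.

0.011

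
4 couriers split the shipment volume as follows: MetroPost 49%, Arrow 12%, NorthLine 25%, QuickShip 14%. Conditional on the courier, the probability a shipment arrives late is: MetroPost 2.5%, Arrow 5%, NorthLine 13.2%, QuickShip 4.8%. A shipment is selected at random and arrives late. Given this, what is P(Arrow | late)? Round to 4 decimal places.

By Bayes' rule, posterior ∝ prior × likelihood:
  MetroPost: 0.49 × 0.025 = 0.01225
  Arrow: 0.12 × 0.05 = 0.006
  NorthLine: 0.25 × 0.132 = 0.033
  QuickShip: 0.14 × 0.048 = 0.00672
Normalizing constant = 0.05797.
P(Arrow | evidence) = 0.006 / 0.05797 ≈ 0.1035.

0.1035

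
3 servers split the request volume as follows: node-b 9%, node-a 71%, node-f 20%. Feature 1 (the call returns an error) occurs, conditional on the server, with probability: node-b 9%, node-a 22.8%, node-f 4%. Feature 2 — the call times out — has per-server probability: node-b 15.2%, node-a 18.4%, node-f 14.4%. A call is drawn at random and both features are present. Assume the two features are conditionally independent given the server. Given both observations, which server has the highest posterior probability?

node-a

Compute prior × likelihood for every hypothesis:
  node-b: 0.09 × 0.09 × 0.152 = 0.0012312
  node-a: 0.71 × 0.228 × 0.184 = 0.02978592
  node-f: 0.2 × 0.04 × 0.144 = 0.001152
Sum = 0.03216912.
Largest term belongs to node-a, so node-a is most probable.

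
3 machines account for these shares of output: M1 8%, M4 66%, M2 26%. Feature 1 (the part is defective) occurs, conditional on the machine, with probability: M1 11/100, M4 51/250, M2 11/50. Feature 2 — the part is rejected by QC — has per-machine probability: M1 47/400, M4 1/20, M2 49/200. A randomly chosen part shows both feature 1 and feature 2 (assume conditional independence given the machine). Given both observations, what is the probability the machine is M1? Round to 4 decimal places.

Unnormalized posteriors (prior × likelihood):
  M1: 0.08 × 0.11 × 0.1175 = 0.001034
  M4: 0.66 × 0.204 × 0.05 = 0.006732
  M2: 0.26 × 0.22 × 0.245 = 0.014014
Normalizing constant = 0.02178.
P(M1 | evidence) = 0.001034 / 0.02178 ≈ 0.0475.

0.0475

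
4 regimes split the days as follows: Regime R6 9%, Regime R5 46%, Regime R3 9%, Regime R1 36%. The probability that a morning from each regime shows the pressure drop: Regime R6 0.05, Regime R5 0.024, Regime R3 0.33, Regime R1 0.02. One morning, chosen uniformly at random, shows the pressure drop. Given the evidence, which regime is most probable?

Unnormalized posteriors (prior × likelihood):
  Regime R6: 0.09 × 0.05 = 0.0045
  Regime R5: 0.46 × 0.024 = 0.01104
  Regime R3: 0.09 × 0.33 = 0.0297
  Regime R1: 0.36 × 0.02 = 0.0072
Normalizing constant = 0.05244.
Largest term belongs to Regime R3, so Regime R3 is most probable.

Regime R3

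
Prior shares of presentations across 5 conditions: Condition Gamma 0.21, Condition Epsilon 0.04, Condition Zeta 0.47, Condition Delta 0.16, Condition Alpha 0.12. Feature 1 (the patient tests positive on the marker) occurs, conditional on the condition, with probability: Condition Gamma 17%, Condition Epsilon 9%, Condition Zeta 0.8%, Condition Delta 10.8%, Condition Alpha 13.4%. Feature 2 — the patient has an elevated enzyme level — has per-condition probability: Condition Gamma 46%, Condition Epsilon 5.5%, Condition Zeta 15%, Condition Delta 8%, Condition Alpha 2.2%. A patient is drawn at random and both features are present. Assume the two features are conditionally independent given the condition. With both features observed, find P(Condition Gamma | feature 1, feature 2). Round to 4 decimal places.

0.8680

Compute prior × likelihood for every hypothesis:
  Condition Gamma: 0.21 × 0.17 × 0.46 = 0.016422
  Condition Epsilon: 0.04 × 0.09 × 0.055 = 0.000198
  Condition Zeta: 0.47 × 0.008 × 0.15 = 0.000564
  Condition Delta: 0.16 × 0.108 × 0.08 = 0.0013824
  Condition Alpha: 0.12 × 0.134 × 0.022 = 0.00035376
Total = 0.01892016.
P(Condition Gamma | evidence) = 0.016422 / 0.01892016 ≈ 0.8680.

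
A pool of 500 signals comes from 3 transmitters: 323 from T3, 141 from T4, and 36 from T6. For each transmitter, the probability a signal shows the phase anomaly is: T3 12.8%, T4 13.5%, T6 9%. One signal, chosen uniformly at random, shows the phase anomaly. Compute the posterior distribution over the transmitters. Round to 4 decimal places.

T3 0.6499, T4 0.2992, T6 0.0509

By Bayes' rule, posterior ∝ prior × likelihood:
  T3: 0.646 × 0.128 = 0.082688
  T4: 0.282 × 0.135 = 0.03807
  T6: 0.072 × 0.09 = 0.00648
Total = 0.127238.
P(T3 | anomaly) = 0.082688/0.127238 ≈ 0.6499
P(T4 | anomaly) = 0.03807/0.127238 ≈ 0.2992
P(T6 | anomaly) = 0.00648/0.127238 ≈ 0.0509
(Check: 0.6499+0.2992+0.0509 = 1.0000.)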